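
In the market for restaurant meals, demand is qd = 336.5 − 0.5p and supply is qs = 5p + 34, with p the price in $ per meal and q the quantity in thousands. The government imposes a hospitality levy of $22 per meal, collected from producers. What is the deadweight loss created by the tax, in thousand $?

Deadweight loss = $110 thousand.

Before the tax: set 336.5 − 0.5p = 5p + 34 → p* = $55, q* = 309.
With the tax collected from producers, supply shifts: qs = 5(p − 22) + 34.
New equilibrium: consumers pay $75, producers receive $53, q = 299. (Wedge: pb − ps = 22.)
Quantity falls by |ΔQ| = |309 − 299| = 10.
DWL = ½ · t · |ΔQ| = ½ · 22 · 10 = $110.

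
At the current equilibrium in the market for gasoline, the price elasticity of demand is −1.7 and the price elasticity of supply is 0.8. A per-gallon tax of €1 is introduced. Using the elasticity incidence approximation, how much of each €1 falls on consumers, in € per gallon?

Consumers bear ≈ €0.32 per gallon.

Incidence ratio: consumers' share ≈ εs / (εs + |εd|) = 0.8 / (0.8 + 1.7) = 0.32.
So consumers bear ≈ 0.32 × €1 = €0.32; sellers bear €0.68.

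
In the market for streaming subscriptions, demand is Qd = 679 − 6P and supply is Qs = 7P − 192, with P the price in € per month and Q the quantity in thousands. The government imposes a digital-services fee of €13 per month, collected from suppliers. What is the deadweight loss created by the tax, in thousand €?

Deadweight loss = €273 thousand.

Without the tax, 679 − 6P = 7P − 192 gives 13P = 871, so P* = €67 and Q* = 277.
With the tax collected from suppliers, supply shifts: Qs = 7(P − 13) − 192.
Solving gives Q = 235 with buyers paying €74 and suppliers receiving €61 (the €13 wedge).
Quantity falls by |ΔQ| = |277 − 235| = 42.
DWL = ½ · t · |ΔQ| = ½ · 13 · 42 = €273.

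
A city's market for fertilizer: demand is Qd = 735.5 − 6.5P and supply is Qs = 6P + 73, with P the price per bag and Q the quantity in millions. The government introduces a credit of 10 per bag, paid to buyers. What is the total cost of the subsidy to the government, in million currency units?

Before the subsidy: set 735.5 − 6.5P = 6P + 73 → P* = 53, Q* = 391.
With a per-unit subsidy paid to buyers, each effectively pays P − 10, so demand becomes Qd = 735.5 − 6.5(P − 10).
Solving gives Q = 422.2 with buyers paying 48.2 and producers receiving 58.2 (the 10 wedge).
Outlay = t · Q = 10 · 422.2 = 4222.

Government outlay = 4222 million.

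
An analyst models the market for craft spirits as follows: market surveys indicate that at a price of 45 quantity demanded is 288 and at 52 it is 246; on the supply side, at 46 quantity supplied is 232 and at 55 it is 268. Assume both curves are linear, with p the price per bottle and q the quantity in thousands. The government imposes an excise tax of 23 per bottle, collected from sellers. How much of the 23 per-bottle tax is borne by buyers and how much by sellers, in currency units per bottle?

Demand slope: (246 − 288)/(52 − 45) = -6, so qd = 558 − 6p.
Supply slope: (268 − 232)/(55 − 46) = 4, so qs = 4p + 48.
Before the tax: set 558 − 6p = 4p + 48 → p* = 51, q* = 252.
With the tax collected from sellers, supply shifts: qs = 4(p − 23) + 48.
New equilibrium: buyers pay 60.2, sellers receive 37.2, q = 196.8. (Wedge: pb − ps = 23.)
Burden on buyers: 9.2; on sellers: 13.8. (They sum to 23.)

Buyers bear 9.2 per bottle; sellers bear 13.8 per bottle.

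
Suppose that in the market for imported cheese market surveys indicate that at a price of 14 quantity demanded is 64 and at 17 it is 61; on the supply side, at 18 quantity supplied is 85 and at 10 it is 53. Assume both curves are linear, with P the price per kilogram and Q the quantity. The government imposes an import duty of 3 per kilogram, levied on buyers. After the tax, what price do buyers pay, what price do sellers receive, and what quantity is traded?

Buyers pay 15.4; sellers receive 12.4; quantity = 62.6.

Demand slope: (61 − 64)/(17 − 14) = -1, so Qd = 78 − P.
Supply slope: (53 − 85)/(10 − 18) = 4, so Qs = 4P + 13.
Without the tax, 78 − P = 4P + 13 gives 5P = 65, so P* = 13 and Q* = 65.
With the tax collected from buyers, demand (in seller-price terms) shifts: Qd = 78 − (P + 3).
New equilibrium: buyers pay 15.4, sellers receive 12.4, Q = 62.6. (Wedge: Pb − Ps = 3.)
The less price-elastic side of the market bears the larger share of a per-unit tax.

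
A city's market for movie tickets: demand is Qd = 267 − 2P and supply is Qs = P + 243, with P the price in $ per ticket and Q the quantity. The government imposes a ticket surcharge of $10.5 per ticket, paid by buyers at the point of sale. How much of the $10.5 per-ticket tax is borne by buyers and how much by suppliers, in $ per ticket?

Before the tax: set 267 − 2P = P + 243 → P* = $8, Q* = 251.
With the tax collected from buyers, demand (in seller-price terms) shifts: Qd = 267 − 2(P + 10.5).
New equilibrium: buyers pay $11.5, suppliers receive $1, Q = 244. (Wedge: Pb − Ps = 10.5.)
Burden on buyers: $3.5; on suppliers: $7. (They sum to $10.5.)
The less price-elastic side of the market bears the larger share of a per-unit tax.

Buyers bear $3.5 per ticket; suppliers bear $7 per ticket.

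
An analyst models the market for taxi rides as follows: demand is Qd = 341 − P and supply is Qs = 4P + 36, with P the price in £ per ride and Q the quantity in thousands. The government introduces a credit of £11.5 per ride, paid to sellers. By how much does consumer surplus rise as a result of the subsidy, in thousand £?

Before the subsidy: set 341 − P = 4P + 36 → P* = £61, Q* = 280.
With a per-unit subsidy paid to sellers, each receives P + 11.5 per unit sold, so supply becomes Qs = 4(P + 11.5) + 36.
Solving gives Q = 289.2 with consumers paying £51.8 and sellers receiving £63.3 (the £11.5 wedge).
ΔCS is the trapezoid between Q = 289.2 and Q = 280 of height £9.2: ½ · (280 + 289.2) · 9.2 = £2618.32.

Consumer surplus rises by £2618.32 thousand.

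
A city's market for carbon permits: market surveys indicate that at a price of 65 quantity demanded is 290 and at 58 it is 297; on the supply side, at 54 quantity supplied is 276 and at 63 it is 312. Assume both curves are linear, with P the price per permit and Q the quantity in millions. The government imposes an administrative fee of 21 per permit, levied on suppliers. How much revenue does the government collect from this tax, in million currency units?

Demand slope: (297 − 290)/(58 − 65) = -1, so Qd = 355 − P.
Supply slope: (312 − 276)/(63 − 54) = 4, so Qs = 4P + 60.
Before the tax: set 355 − P = 4P + 60 → P* = 59, Q* = 296.
With the tax collected from suppliers, supply shifts: Qs = 4(P − 21) + 60.
New equilibrium: consumers pay 75.8, suppliers receive 54.8, Q = 279.2. (Wedge: Pb − Ps = 21.)
Revenue = t · Q = 21 · 279.2 = 5863.2.

Tax revenue = 5863.2 million.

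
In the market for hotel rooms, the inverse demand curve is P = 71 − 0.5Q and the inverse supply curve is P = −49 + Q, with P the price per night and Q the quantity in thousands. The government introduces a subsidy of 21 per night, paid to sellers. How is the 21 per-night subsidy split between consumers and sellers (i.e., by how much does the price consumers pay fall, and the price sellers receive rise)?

Inverting to Q(P) form: Qd = 142 − 2P; Qs = P + 49.
Without the subsidy, 142 − 2P = P + 49 gives 3P = 93, so P* = 31 and Q* = 80.
With a per-unit subsidy paid to sellers, each receives P + 21 per unit sold, so supply becomes Qs = (P + 21) + 49.
New equilibrium: consumers pay 24, sellers receive 45, Q = 94. (Wedge: Pb − Ps = −21.)
Gain to consumers: 7; to sellers: 14. (They sum to 21.)

Consumers gain 7 per night; sellers gain 14 per night.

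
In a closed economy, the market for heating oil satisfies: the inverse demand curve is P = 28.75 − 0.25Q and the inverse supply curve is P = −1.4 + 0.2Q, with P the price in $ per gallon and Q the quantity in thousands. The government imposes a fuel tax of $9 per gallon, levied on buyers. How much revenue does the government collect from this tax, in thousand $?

Rewrite in direct form: Qd = 115 − 4P and Qs = 5P + 7.
Without the tax, 115 − 4P = 5P + 7 gives 9P = 108, so P* = $12 and Q* = 67.
With the tax collected from buyers, demand (in seller-price terms) shifts: Qd = 115 − 4(P + 9).
Solving gives Q = 47 with buyers paying $17 and suppliers receiving $8 (the $9 wedge).
Revenue = t · Q = 9 · 47 = $423.

Tax revenue = $423 thousand.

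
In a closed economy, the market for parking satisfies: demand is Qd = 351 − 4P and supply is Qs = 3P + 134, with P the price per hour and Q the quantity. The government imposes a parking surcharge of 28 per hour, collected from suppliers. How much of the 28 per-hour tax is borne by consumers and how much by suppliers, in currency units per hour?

Before the tax: set 351 − 4P = 3P + 134 → P* = 31, Q* = 227.
With the tax collected from suppliers, supply shifts: Qs = 3(P − 28) + 134.
New equilibrium: consumers pay 43, suppliers receive 15, Q = 179. (Wedge: Pb − Ps = 28.)
Burden on consumers: 12; on suppliers: 16. (They sum to 28.)
The less price-elastic side of the market bears the larger share of a per-unit tax.

Consumers bear 12 per hour; suppliers bear 16 per hour.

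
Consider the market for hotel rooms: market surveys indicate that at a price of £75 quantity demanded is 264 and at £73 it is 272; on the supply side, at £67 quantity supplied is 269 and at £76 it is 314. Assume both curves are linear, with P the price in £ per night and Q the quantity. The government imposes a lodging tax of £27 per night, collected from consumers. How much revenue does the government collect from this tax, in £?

Demand slope: (272 − 264)/(73 − 75) = -4, so Qd = 564 − 4P.
Supply slope: (314 − 269)/(76 − 67) = 5, so Qs = 5P − 66.
Without the tax, 564 − 4P = 5P − 66 gives 9P = 630, so P* = £70 and Q* = 284.
With the tax collected from consumers, demand (in seller-price terms) shifts: Qd = 564 − 4(P + 27).
Solving gives Q = 224 with consumers paying £85 and sellers receiving £58 (the £27 wedge).
Revenue = t · Q = 27 · 224 = £6048.

Tax revenue = £6048.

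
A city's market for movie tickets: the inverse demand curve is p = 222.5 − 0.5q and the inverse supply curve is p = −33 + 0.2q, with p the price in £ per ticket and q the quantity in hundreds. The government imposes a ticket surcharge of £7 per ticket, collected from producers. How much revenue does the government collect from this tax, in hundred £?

Rewrite in direct form: qd = 445 − 2p and qs = 5p + 165.
Without the tax, 445 − 2p = 5p + 165 gives 7p = 280, so p* = £40 and q* = 365.
With the tax collected from producers, supply shifts: qs = 5(p − 7) + 165.
Solving gives q = 355 with buyers paying £45 and producers receiving £38 (the £7 wedge).
Revenue = t · Q = 7 · 355 = £2485.

Tax revenue = £2485 hundred.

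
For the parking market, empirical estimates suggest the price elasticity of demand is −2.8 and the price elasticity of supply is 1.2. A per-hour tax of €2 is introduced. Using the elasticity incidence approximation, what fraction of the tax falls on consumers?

Consumers' share ≈ 0.3.

Incidence ratio: consumers' share ≈ εs / (εs + |εd|) = 1.2 / (1.2 + 2.8) = 0.3.
Supply is the less elastic side, so consumers bear the smaller share.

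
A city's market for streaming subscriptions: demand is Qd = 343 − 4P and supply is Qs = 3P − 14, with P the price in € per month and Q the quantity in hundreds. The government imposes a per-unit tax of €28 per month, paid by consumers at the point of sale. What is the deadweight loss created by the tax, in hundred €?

Before the tax: set 343 − 4P = 3P − 14 → P* = €51, Q* = 139.
With the tax collected from consumers, demand (in seller-price terms) shifts: Qd = 343 − 4(P + 28).
New equilibrium: consumers pay €63, suppliers receive €35, Q = 91. (Wedge: Pb − Ps = 28.)
Quantity falls by |ΔQ| = |139 − 91| = 48.
DWL = ½ · t · |ΔQ| = ½ · 28 · 48 = €672.

Deadweight loss = €672 hundred.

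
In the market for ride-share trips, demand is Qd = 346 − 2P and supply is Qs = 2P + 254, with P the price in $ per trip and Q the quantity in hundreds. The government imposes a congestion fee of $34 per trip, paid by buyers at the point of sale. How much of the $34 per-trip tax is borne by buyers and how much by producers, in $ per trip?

Before the tax: set 346 − 2P = 2P + 254 → P* = $23, Q* = 300.
With the tax collected from buyers, demand (in seller-price terms) shifts: Qd = 346 − 2(P + 34).
New equilibrium: buyers pay $40, producers receive $6, Q = 266. (Wedge: Pb − Ps = 34.)
Burden on buyers: $17; on producers: $17. (They sum to $34.)

Buyers bear $17 per trip; producers bear $17 per trip.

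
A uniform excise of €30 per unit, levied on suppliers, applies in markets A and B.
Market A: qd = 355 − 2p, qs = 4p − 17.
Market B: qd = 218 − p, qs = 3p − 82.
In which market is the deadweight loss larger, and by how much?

Market A, by €262.5.

Market A: pre-tax p* = €62, q* = 231; post-tax q = 191; deadweight loss = €600.
Market B: pre-tax p* = €75, q* = 143; post-tax q = 120.5; deadweight loss = €337.5.
Difference: €600 vs €337.5 → market A is larger by €262.5.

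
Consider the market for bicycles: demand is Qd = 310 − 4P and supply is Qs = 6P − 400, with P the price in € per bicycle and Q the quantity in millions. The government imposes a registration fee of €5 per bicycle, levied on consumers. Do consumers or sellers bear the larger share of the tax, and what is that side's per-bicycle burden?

Consumers bear the larger share: €3 per bicycle.

Before the tax: set 310 − 4P = 6P − 400 → P* = €71, Q* = 26.
With the tax collected from consumers, demand (in seller-price terms) shifts: Qd = 310 − 4(P + 5).
Solving gives Q = 14 with consumers paying €74 and sellers receiving €69 (the €5 wedge).
Per-bicycle burden: consumers €3, sellers €2.
Consumers take the larger share because demand is less price-elastic here (demand slope 4 vs supply slope 6).
The less price-elastic side of the market bears the larger share of a per-unit tax.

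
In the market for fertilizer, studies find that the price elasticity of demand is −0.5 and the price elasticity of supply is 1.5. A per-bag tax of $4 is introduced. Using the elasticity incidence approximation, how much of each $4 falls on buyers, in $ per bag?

Buyers bear ≈ $3 per bag.

Incidence ratio: buyers' share ≈ εs / (εs + |εd|) = 1.5 / (1.5 + 0.5) = 0.75.
So buyers bear ≈ 0.75 × $4 = $3; suppliers bear $1.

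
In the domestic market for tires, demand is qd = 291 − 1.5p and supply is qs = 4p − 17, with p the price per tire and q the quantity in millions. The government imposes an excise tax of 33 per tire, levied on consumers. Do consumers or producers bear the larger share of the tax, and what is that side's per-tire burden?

Consumers bear the larger share: 24 per tire.

Without the tax, 291 − 1.5p = 4p − 17 gives 5.5p = 308, so p* = 56 and q* = 207.
With the tax collected from consumers, demand (in seller-price terms) shifts: qd = 291 − 1.5(p + 33).
Solving gives q = 171 with consumers paying 80 and producers receiving 47 (the 33 wedge).
Per-tire burden: consumers 24, producers 9.
Consumers take the larger share because demand is less price-elastic here (demand slope 1.5 vs supply slope 4).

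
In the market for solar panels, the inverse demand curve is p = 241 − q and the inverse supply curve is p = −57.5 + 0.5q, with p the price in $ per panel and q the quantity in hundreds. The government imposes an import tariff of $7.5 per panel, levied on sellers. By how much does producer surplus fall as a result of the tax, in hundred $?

Producer surplus falls by $491.25 hundred.

Inverting to q(p) form: qd = 241 − p; qs = 2p + 115.
Before the tax: set 241 − p = 2p + 115 → p* = $42, q* = 199.
With the tax collected from sellers, supply shifts: qs = 2(p − 7.5) + 115.
Solving gives q = 194 with consumers paying $47 and sellers receiving $39.5 (the $7.5 wedge).
ΔPS is the trapezoid between Q = 194 and Q = 199 of height $2.5: ½ · (199 + 194) · 2.5 = $491.25.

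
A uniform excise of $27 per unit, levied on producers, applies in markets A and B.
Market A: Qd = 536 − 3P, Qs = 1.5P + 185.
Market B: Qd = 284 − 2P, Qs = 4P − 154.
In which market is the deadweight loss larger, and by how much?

Market A: pre-tax P* = $78, Q* = 302; post-tax Q = 275; deadweight loss = $364.5.
Market B: pre-tax P* = $73, Q* = 138; post-tax Q = 102; deadweight loss = $486.
Difference: $364.5 vs $486 → market B is larger by $121.5.

Market B, by $121.5.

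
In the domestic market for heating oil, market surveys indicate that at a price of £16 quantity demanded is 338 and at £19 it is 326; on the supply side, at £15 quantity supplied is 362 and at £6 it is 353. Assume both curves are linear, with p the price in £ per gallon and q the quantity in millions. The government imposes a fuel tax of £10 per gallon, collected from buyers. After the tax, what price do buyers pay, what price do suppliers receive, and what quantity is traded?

Demand slope: (326 − 338)/(19 − 16) = -4, so qd = 402 − 4p.
Supply slope: (353 − 362)/(6 − 15) = 1, so qs = p + 347.
Before the tax: set 402 − 4p = p + 347 → p* = £11, q* = 358.
With the tax collected from buyers, demand (in seller-price terms) shifts: qd = 402 − 4(p + 10).
Solving gives q = 350 with buyers paying £13 and suppliers receiving £3 (the £10 wedge).

Buyers pay £13; suppliers receive £3; quantity = 350.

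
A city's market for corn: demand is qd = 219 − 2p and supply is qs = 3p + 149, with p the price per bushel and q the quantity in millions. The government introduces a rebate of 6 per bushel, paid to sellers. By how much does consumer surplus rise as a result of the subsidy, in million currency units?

Without the subsidy, 219 − 2p = 3p + 149 gives 5p = 70, so p* = 14 and q* = 191.
With a per-unit subsidy paid to sellers, each receives p + 6 per unit sold, so supply becomes qs = 3(p + 6) + 149.
Solving gives q = 198.2 with buyers paying 10.4 and sellers receiving 16.4 (the 6 wedge).
ΔCS is the trapezoid between Q = 198.2 and Q = 191 of height 3.6: ½ · (191 + 198.2) · 3.6 = 700.56.

Consumer surplus rises by 700.56 million.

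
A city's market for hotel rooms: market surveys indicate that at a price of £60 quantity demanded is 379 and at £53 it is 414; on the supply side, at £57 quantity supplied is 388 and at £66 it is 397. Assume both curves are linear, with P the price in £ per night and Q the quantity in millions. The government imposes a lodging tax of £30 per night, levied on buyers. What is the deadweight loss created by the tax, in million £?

Deadweight loss = £375 million.

Demand slope: (414 − 379)/(53 − 60) = -5, so Qd = 679 − 5P.
Supply slope: (397 − 388)/(66 − 57) = 1, so Qs = P + 331.
Without the tax, 679 − 5P = P + 331 gives 6P = 348, so P* = £58 and Q* = 389.
With the tax collected from buyers, demand (in seller-price terms) shifts: Qd = 679 − 5(P + 30).
Solving gives Q = 364 with buyers paying £63 and producers receiving £33 (the £30 wedge).
Quantity falls by |ΔQ| = |389 − 364| = 25.
DWL = ½ · t · |ΔQ| = ½ · 30 · 25 = £375.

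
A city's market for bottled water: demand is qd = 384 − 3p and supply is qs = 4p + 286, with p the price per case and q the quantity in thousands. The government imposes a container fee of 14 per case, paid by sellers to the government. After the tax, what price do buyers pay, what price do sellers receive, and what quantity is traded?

Before the tax: set 384 − 3p = 4p + 286 → p* = 14, q* = 342.
With the tax collected from sellers, supply shifts: qs = 4(p − 14) + 286.
Solving gives q = 318 with buyers paying 22 and sellers receiving 8 (the 14 wedge).
The less price-elastic side of the market bears the larger share of a per-unit tax.

Buyers pay 22; sellers receive 8; quantity = 318.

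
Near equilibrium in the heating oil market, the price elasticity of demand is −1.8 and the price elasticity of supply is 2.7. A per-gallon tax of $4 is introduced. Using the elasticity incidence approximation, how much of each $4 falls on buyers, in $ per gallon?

Incidence ratio: buyers' share ≈ εs / (εs + |εd|) = 2.7 / (2.7 + 1.8) = 0.6.
So buyers bear ≈ 0.6 × $4 = $2.4; suppliers bear $1.6.

Buyers bear ≈ $2.4 per gallon.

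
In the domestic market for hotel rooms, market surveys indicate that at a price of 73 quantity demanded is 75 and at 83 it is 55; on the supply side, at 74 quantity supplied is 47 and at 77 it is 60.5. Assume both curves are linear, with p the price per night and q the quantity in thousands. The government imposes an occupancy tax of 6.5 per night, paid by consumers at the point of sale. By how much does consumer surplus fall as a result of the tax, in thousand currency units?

Demand slope: (55 − 75)/(83 − 73) = -2, so qd = 221 − 2p.
Supply slope: (60.5 − 47)/(77 − 74) = 4.5, so qs = 4.5p − 286.
Before the tax: set 221 − 2p = 4.5p − 286 → p* = 78, q* = 65.
With the tax collected from consumers, demand (in seller-price terms) shifts: qd = 221 − 2(p + 6.5).
Solving gives q = 56 with consumers paying 82.5 and suppliers receiving 76 (the 6.5 wedge).
ΔCS is the trapezoid between Q = 56 and Q = 65 of height 4.5: ½ · (65 + 56) · 4.5 = 272.25.

Consumer surplus falls by 272.25 thousand.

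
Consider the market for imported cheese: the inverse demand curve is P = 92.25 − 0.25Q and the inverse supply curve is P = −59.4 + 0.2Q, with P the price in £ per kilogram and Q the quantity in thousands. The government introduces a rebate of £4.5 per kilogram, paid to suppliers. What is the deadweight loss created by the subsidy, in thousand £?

Inverting to Q(P) form: Qd = 369 − 4P; Qs = 5P + 297.
Before the subsidy: set 369 − 4P = 5P + 297 → P* = £8, Q* = 337.
With a per-unit subsidy paid to suppliers, each receives P + 4.5 per unit sold, so supply becomes Qs = 5(P + 4.5) + 297.
Solving gives Q = 347 with consumers paying £5.5 and suppliers receiving £10 (the £4.5 wedge).
Quantity rises by |ΔQ| = |337 − 347| = 10.
DWL = ½ · t · |ΔQ| = ½ · 4.5 · 10 = £22.5.

Deadweight loss = £22.5 thousand.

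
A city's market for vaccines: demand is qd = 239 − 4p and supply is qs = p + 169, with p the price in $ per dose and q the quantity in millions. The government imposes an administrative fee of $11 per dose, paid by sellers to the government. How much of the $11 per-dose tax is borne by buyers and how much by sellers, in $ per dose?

Buyers bear $2.2 per dose; sellers bear $8.8 per dose.

Before the tax: set 239 − 4p = p + 169 → p* = $14, q* = 183.
With the tax collected from sellers, supply shifts: qs = (p − 11) + 169.
New equilibrium: buyers pay $16.2, sellers receive $5.2, q = 174.2. (Wedge: pb − ps = 11.)
Burden on buyers: $2.2; on sellers: $8.8. (They sum to $11.)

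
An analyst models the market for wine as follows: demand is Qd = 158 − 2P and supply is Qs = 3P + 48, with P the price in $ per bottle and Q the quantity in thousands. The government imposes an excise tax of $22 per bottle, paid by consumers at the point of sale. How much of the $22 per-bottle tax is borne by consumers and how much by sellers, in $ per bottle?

Consumers bear $13.2 per bottle; sellers bear $8.8 per bottle.

Without the tax, 158 − 2P = 3P + 48 gives 5P = 110, so P* = $22 and Q* = 114.
With the tax collected from consumers, demand (in seller-price terms) shifts: Qd = 158 − 2(P + 22).
Solving gives Q = 87.6 with consumers paying $35.2 and sellers receiving $13.2 (the $22 wedge).
Burden on consumers: $13.2; on sellers: $8.8. (They sum to $22.)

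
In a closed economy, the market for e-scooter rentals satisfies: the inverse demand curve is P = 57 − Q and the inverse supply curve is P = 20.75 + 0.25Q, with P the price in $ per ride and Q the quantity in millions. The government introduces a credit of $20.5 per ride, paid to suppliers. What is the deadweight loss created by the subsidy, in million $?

Deadweight loss = $168.1 million.

Rewrite in direct form: Qd = 57 − P and Qs = 4P − 83.
Before the subsidy: set 57 − P = 4P − 83 → P* = $28, Q* = 29.
With a per-unit subsidy paid to suppliers, each receives P + 20.5 per unit sold, so supply becomes Qs = 4(P + 20.5) − 83.
New equilibrium: buyers pay $11.6, suppliers receive $32.1, Q = 45.4. (Wedge: Pb − Ps = −20.5.)
Quantity rises by |ΔQ| = |29 − 45.4| = 16.4.
DWL = ½ · t · |ΔQ| = ½ · 20.5 · 16.4 = $168.1.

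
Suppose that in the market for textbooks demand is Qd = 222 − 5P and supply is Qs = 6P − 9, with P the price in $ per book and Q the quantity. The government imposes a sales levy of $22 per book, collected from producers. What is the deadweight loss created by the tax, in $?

Deadweight loss = $660.

Without the tax, 222 − 5P = 6P − 9 gives 11P = 231, so P* = $21 and Q* = 117.
With the tax collected from producers, supply shifts: Qs = 6(P − 22) − 9.
New equilibrium: buyers pay $33, producers receive $11, Q = 57. (Wedge: Pb − Ps = 22.)
Quantity falls by |ΔQ| = |117 − 57| = 60.
DWL = ½ · t · |ΔQ| = ½ · 22 · 60 = $660.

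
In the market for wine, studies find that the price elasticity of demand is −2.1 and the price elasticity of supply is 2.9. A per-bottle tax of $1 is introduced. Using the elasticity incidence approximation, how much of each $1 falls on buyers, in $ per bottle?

Buyers bear ≈ $0.58 per bottle.

Incidence ratio: buyers' share ≈ εs / (εs + |εd|) = 2.9 / (2.9 + 2.1) = 0.58.
So buyers bear ≈ 0.58 × $1 = $0.58; producers bear $0.42.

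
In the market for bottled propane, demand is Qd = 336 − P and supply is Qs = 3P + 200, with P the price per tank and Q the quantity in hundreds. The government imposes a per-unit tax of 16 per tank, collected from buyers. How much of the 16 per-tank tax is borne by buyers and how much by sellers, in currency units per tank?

Buyers bear 12 per tank; sellers bear 4 per tank.

Before the tax: set 336 − P = 3P + 200 → P* = 34, Q* = 302.
With the tax collected from buyers, demand (in seller-price terms) shifts: Qd = 336 − (P + 16).
Solving gives Q = 290 with buyers paying 46 and sellers receiving 30 (the 16 wedge).
Burden on buyers: 12; on sellers: 4. (They sum to 16.)
The less price-elastic side of the market bears the larger share of a per-unit tax.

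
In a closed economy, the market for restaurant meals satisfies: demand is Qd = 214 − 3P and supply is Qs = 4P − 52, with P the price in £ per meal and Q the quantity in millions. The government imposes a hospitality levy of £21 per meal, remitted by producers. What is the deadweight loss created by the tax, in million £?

Before the tax: set 214 − 3P = 4P − 52 → P* = £38, Q* = 100.
With the tax collected from producers, supply shifts: Qs = 4(P − 21) − 52.
New equilibrium: consumers pay £50, producers receive £29, Q = 64. (Wedge: Pb − Ps = 21.)
Quantity falls by |ΔQ| = |100 − 64| = 36.
DWL = ½ · t · |ΔQ| = ½ · 21 · 36 = £378.

Deadweight loss = £378 million.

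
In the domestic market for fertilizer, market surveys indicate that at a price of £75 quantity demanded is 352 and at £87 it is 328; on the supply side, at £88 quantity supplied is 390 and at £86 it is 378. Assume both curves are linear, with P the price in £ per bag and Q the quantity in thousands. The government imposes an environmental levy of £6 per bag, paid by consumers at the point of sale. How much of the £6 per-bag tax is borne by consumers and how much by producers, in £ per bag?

Consumers bear £4.5 per bag; producers bear £1.5 per bag.

Demand slope: (328 − 352)/(87 − 75) = -2, so Qd = 502 − 2P.
Supply slope: (378 − 390)/(86 − 88) = 6, so Qs = 6P − 138.
Without the tax, 502 − 2P = 6P − 138 gives 8P = 640, so P* = £80 and Q* = 342.
With the tax collected from consumers, demand (in seller-price terms) shifts: Qd = 502 − 2(P + 6).
New equilibrium: consumers pay £84.5, producers receive £78.5, Q = 333. (Wedge: Pb − Ps = 6.)
Burden on consumers: £4.5; on producers: £1.5. (They sum to £6.)
The less price-elastic side of the market bears the larger share of a per-unit tax.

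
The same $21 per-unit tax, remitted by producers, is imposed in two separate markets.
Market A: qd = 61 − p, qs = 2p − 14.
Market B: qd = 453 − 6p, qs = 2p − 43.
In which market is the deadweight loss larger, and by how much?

Market B, by $183.75.

Market A: pre-tax p* = $25, q* = 36; post-tax q = 22; deadweight loss = $147.
Market B: pre-tax p* = $62, q* = 81; post-tax q = 49.5; deadweight loss = $330.75.
Difference: $147 vs $330.75 → market B is larger by $183.75.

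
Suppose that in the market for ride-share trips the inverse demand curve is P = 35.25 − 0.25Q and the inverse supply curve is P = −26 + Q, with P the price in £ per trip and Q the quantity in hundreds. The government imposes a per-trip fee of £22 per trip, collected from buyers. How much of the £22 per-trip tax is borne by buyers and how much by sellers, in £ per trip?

Buyers bear £4.4 per trip; sellers bear £17.6 per trip.

Inverting to Q(P) form: Qd = 141 − 4P; Qs = P + 26.
Without the tax, 141 − 4P = P + 26 gives 5P = 115, so P* = £23 and Q* = 49.
With the tax collected from buyers, demand (in seller-price terms) shifts: Qd = 141 − 4(P + 22).
Solving gives Q = 31.4 with buyers paying £27.4 and sellers receiving £5.4 (the £22 wedge).
Burden on buyers: £4.4; on sellers: £17.6. (They sum to £22.)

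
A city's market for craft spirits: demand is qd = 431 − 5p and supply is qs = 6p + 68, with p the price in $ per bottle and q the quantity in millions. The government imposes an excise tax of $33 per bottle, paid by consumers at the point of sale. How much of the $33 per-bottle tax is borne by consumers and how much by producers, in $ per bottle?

Before the tax: set 431 − 5p = 6p + 68 → p* = $33, q* = 266.
With the tax collected from consumers, demand (in seller-price terms) shifts: qd = 431 − 5(p + 33).
New equilibrium: consumers pay $51, producers receive $18, q = 176. (Wedge: pb − ps = 33.)
Burden on consumers: $18; on producers: $15. (They sum to $33.)

Consumers bear $18 per bottle; producers bear $15 per bottle.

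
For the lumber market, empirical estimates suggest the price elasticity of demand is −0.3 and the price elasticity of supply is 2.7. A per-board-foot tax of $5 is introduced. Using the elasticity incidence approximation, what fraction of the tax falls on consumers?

Consumers' share ≈ 0.9.

Incidence ratio: consumers' share ≈ εs / (εs + |εd|) = 2.7 / (2.7 + 0.3) = 0.9.
Supply is the more elastic side, so consumers bear the larger share.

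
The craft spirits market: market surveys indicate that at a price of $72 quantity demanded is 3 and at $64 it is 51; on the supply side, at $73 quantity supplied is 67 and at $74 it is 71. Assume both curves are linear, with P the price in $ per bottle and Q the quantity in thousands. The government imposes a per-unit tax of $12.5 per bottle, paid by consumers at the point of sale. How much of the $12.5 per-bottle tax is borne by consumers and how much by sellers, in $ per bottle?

Consumers bear $5 per bottle; sellers bear $7.5 per bottle.

Demand slope: (51 − 3)/(64 − 72) = -6, so Qd = 435 − 6P.
Supply slope: (71 − 67)/(74 − 73) = 4, so Qs = 4P − 225.
Without the tax, 435 − 6P = 4P − 225 gives 10P = 660, so P* = $66 and Q* = 39.
With the tax collected from consumers, demand (in seller-price terms) shifts: Qd = 435 − 6(P + 12.5).
New equilibrium: consumers pay $71, sellers receive $58.5, Q = 9. (Wedge: Pb − Ps = 12.5.)
Burden on consumers: $5; on sellers: $7.5. (They sum to $12.5.)
The less price-elastic side of the market bears the larger share of a per-unit tax.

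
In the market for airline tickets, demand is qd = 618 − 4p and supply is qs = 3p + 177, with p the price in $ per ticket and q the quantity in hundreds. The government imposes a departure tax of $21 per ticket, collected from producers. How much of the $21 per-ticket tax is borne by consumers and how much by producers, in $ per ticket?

Before the tax: set 618 − 4p = 3p + 177 → p* = $63, q* = 366.
With the tax collected from producers, supply shifts: qs = 3(p − 21) + 177.
New equilibrium: consumers pay $72, producers receive $51, q = 330. (Wedge: pb − ps = 21.)
Burden on consumers: $9; on producers: $12. (They sum to $21.)
The less price-elastic side of the market bears the larger share of a per-unit tax.

Consumers bear $9 per ticket; producers bear $12 per ticket.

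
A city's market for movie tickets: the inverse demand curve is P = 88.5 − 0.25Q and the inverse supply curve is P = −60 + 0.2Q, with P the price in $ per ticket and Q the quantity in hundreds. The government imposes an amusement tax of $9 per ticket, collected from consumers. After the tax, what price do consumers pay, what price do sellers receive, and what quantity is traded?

Inverting to Q(P) form: Qd = 354 − 4P; Qs = 5P + 300.
Before the tax: set 354 − 4P = 5P + 300 → P* = $6, Q* = 330.
With the tax collected from consumers, demand (in seller-price terms) shifts: Qd = 354 − 4(P + 9).
New equilibrium: consumers pay $11, sellers receive $2, Q = 310. (Wedge: Pb − Ps = 9.)

Consumers pay $11; sellers receive $2; quantity = 310.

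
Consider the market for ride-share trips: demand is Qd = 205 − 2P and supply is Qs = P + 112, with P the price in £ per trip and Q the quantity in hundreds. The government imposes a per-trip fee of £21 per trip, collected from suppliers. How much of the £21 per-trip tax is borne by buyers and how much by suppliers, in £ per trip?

Before the tax: set 205 − 2P = P + 112 → P* = £31, Q* = 143.
With the tax collected from suppliers, supply shifts: Qs = (P − 21) + 112.
Solving gives Q = 129 with buyers paying £38 and suppliers receiving £17 (the £21 wedge).
Burden on buyers: £7; on suppliers: £14. (They sum to £21.)
The less price-elastic side of the market bears the larger share of a per-unit tax.

Buyers bear £7 per trip; suppliers bear £14 per trip.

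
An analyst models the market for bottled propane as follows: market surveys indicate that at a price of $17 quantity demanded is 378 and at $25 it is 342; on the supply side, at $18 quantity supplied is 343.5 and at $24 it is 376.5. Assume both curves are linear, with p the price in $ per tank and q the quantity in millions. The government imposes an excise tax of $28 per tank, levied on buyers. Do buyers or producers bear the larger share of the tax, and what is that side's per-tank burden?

Buyers bear the larger share: $15.4 per tank.

Demand slope: (342 − 378)/(25 − 17) = -4.5, so qd = 454.5 − 4.5p.
Supply slope: (376.5 − 343.5)/(24 − 18) = 5.5, so qs = 5.5p + 244.5.
Before the tax: set 454.5 − 4.5p = 5.5p + 244.5 → p* = $21, q* = 360.
With the tax collected from buyers, demand (in seller-price terms) shifts: qd = 454.5 − 4.5(p + 28).
New equilibrium: buyers pay $36.4, producers receive $8.4, q = 290.7. (Wedge: pb − ps = 28.)
Per-tank burden: buyers $15.4, producers $12.6.
Buyers take the larger share because demand is less price-elastic here (demand slope 4.5 vs supply slope 5.5).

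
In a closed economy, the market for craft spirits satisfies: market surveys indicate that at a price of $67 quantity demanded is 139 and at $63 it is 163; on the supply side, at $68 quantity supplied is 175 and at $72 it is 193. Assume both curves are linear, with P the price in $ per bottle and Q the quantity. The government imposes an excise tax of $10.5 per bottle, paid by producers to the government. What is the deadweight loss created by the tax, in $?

Deadweight loss = $141.75.

Demand slope: (163 − 139)/(63 − 67) = -6, so Qd = 541 − 6P.
Supply slope: (193 − 175)/(72 − 68) = 4.5, so Qs = 4.5P − 131.
Before the tax: set 541 − 6P = 4.5P − 131 → P* = $64, Q* = 157.
With the tax collected from producers, supply shifts: Qs = 4.5(P − 10.5) − 131.
Solving gives Q = 130 with consumers paying $68.5 and producers receiving $58 (the $10.5 wedge).
Quantity falls by |ΔQ| = |157 − 130| = 27.
DWL = ½ · t · |ΔQ| = ½ · 10.5 · 27 = $141.75.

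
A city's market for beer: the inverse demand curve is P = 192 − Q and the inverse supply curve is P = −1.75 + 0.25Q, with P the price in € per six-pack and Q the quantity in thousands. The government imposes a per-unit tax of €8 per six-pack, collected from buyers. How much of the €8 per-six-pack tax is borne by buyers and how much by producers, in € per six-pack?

Buyers bear €6.4 per six-pack; producers bear €1.6 per six-pack.

Inverting to Q(P) form: Qd = 192 − P; Qs = 4P + 7.
Before the tax: set 192 − P = 4P + 7 → P* = €37, Q* = 155.
With the tax collected from buyers, demand (in seller-price terms) shifts: Qd = 192 − (P + 8).
Solving gives Q = 148.6 with buyers paying €43.4 and producers receiving €35.4 (the €8 wedge).
Burden on buyers: €6.4; on producers: €1.6. (They sum to €8.)
The less price-elastic side of the market bears the larger share of a per-unit tax.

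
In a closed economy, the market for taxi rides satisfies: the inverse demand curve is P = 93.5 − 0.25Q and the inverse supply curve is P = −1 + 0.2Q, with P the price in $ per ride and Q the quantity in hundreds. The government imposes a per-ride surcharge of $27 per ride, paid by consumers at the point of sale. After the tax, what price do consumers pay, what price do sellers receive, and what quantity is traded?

Inverting to Q(P) form: Qd = 374 − 4P; Qs = 5P + 5.
Before the tax: set 374 − 4P = 5P + 5 → P* = $41, Q* = 210.
With the tax collected from consumers, demand (in seller-price terms) shifts: Qd = 374 − 4(P + 27).
Solving gives Q = 150 with consumers paying $56 and sellers receiving $29 (the $27 wedge).

Consumers pay $56; sellers receive $29; quantity = 150.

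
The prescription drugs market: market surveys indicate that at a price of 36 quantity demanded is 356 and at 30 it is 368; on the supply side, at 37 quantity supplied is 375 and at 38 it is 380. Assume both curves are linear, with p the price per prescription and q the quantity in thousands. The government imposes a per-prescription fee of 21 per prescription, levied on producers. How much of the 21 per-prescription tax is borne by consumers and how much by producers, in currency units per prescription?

Demand slope: (368 − 356)/(30 − 36) = -2, so qd = 428 − 2p.
Supply slope: (380 − 375)/(38 − 37) = 5, so qs = 5p + 190.
Before the tax: set 428 − 2p = 5p + 190 → p* = 34, q* = 360.
With the tax collected from producers, supply shifts: qs = 5(p − 21) + 190.
Solving gives q = 330 with consumers paying 49 and producers receiving 28 (the 21 wedge).
Burden on consumers: 15; on producers: 6. (They sum to 21.)
The less price-elastic side of the market bears the larger share of a per-unit tax.

Consumers bear 15 per prescription; producers bear 6 per prescription.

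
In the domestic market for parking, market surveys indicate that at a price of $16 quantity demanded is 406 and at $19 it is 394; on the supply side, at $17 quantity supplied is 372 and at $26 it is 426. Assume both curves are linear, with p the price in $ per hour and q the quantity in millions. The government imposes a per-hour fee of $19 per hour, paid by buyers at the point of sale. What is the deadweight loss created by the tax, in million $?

Deadweight loss = $433.2 million.

Demand slope: (394 − 406)/(19 − 16) = -4, so qd = 470 − 4p.
Supply slope: (426 − 372)/(26 − 17) = 6, so qs = 6p + 270.
Before the tax: set 470 − 4p = 6p + 270 → p* = $20, q* = 390.
With the tax collected from buyers, demand (in seller-price terms) shifts: qd = 470 − 4(p + 19).
Solving gives q = 344.4 with buyers paying $31.4 and producers receiving $12.4 (the $19 wedge).
Quantity falls by |ΔQ| = |390 − 344.4| = 45.6.
DWL = ½ · t · |ΔQ| = ½ · 19 · 45.6 = $433.2.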